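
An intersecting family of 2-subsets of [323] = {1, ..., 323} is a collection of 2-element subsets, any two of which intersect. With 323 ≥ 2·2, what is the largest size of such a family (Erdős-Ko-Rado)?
max |F| = C(322, 1) = 322

The Erdős-Ko-Rado theorem states: for n ≥ 2k, an intersecting family of k-subsets of an n-element set has size at most C(n − 1, k − 1), with equality for 'star' families {A ⊆ [n] : |A| = k, i ∈ A} (fix an element i). For n = 323, k = 2: C(322, 1) = 322.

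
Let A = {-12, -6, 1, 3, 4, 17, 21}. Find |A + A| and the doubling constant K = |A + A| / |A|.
K = |A + A| / |A| = 27/7

Enumerate A + A = {a + b : a, b ∈ A}. With |A| = 7, there are |A|^2 = 49 ordered sum pairs; collecting distinct values, A + A = {-24, -18, -12, -11, -9, -8, -5, -3, -2, 2, 4, 5, 6, 7, 8, 9, 11, 15, 18, 20, 21, 22, 24, 25, 34, 38, 42}, so |A + A| = 27. Thus K = 27/7. For comparison, the minimum possible |A + A| over all 7-element sets is 2·7 − 1 = 13 (so min K = 13/7), attained only by arithmetic progressions.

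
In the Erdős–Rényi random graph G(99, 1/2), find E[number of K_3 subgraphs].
E[# K_3] = C(99, 3) · (1/2)^C(3, 2) = 156849 / 2^3 = 19606.125

For each 3-subset S of vertices (there are C(99, 3) = 156849 such S), let X_S = 1 if S induces a K_3 (all C(3, 2) = 3 edges present). Then P(X_S = 1) = (1/2)^3 = 1/8. By linearity of expectation, E[# K_3] = C(99, 3) · (1/2)^3 = 156849 / 8 = 19606.125.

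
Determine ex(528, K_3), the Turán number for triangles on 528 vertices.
ex(528, K_3) = ⌊528^2/4⌋ = 69696

Mantel (1907): a triangle-free graph on n vertices has at most ⌊n^2/4⌋ edges, with equality for the complete bipartite graph K_{⌊n/2⌋, ⌈n/2⌉}. For n = 528: ⌊528^2/4⌋ = ⌊278784/4⌋ = 69696. The extremal graph is K_{264, 264}, which has 264·264 = 69696 edges.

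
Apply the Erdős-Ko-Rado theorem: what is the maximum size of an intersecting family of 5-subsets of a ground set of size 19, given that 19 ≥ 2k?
max |F| = C(18, 4) = 3060

The Erdős-Ko-Rado theorem states: for n ≥ 2k, an intersecting family of k-subsets of an n-element set has size at most C(n − 1, k − 1), with equality for 'star' families {A ⊆ [n] : |A| = k, i ∈ A} (fix an element i). For n = 19, k = 5: C(18, 4) = 3060.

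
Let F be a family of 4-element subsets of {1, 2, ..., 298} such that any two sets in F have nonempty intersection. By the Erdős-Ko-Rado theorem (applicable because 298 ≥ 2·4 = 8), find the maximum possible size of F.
max |F| = C(297, 3) = 4322340

The Erdős-Ko-Rado theorem states: for n ≥ 2k, an intersecting family of k-subsets of an n-element set has size at most C(n − 1, k − 1), with equality for 'star' families {A ⊆ [n] : |A| = k, i ∈ A} (fix an element i). For n = 298, k = 4: C(297, 3) = 4322340.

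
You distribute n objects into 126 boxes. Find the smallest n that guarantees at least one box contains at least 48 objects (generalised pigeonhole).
n = (48 − 1)·126 + 1 = 5923

By the generalised pigeonhole principle, to guarantee some box contains ≥ r objects we need more than (r − 1) · k objects total. Threshold: n = (r − 1) · k + 1. With r = 48 and k = 126: n = 47 · 126 + 1 = 5922 + 1 = 5923. For n = 5922 = 47 · 126, we can put exactly 47 objects in every box, avoiding 48 in any single one — so 5923 is tight.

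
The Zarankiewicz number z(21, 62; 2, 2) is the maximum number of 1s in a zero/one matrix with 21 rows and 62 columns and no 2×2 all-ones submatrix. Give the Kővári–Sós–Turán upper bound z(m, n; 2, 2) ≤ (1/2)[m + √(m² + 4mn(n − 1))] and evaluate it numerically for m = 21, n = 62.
z(21, 62; 2, 2) ≤ (1/2)[21 + √(21² + 4·21·62·61)] = (1/2)[21 + √318129] = 292.5146

Kővári–Sós–Turán: let r_1, ..., r_21 be the row sums and z = Σ r_i the total number of 1s. Each pair of columns can share at most one row with both entries 1 (else a 2×2 all-ones block appears), so Σ_i C(r_i, 2) ≤ C(62, 2) = 1891. By convexity Σ_i C(r_i, 2) ≥ 21·C(z/21, 2) = z(z − 21)/(2·21), giving z² − 21z − 21·62·61 ≤ 0 and hence z ≤ (1/2)[21 + √(441 + 4·79422)] = (1/2)[21 + √318129] ≈ (1/2)(21 + 564.0293) = 292.5146.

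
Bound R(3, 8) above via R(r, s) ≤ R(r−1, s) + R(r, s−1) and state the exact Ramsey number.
R(3, 8) ≤ R(2, 8) + R(3, 7) = 8 + 23 = 31; exact value R(3, 8) = 28.

The Erdős–Szekeres recurrence R(r, s) ≤ R(r−1, s) + R(r, s−1) applied to (r, s) = (3, 8) gives
  R(3, 8) ≤ R(2, 8) + R(3, 7) = 8 + 23 = 31.
(Recall R(2, k) = k and R is symmetric.) The recurrence is not tight here (it gives 31, but the exact value is R(3, 8) = 28); the tight upper bound requires a sharper argument than the simple recurrence, combined with a lower-bound construction on K_{27}.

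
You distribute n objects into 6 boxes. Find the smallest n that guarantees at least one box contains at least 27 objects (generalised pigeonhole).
n = (27 − 1)·6 + 1 = 157

By the generalised pigeonhole principle, to guarantee some box contains ≥ r objects we need more than (r − 1) · k objects total. Threshold: n = (r − 1) · k + 1. With r = 27 and k = 6: n = 26 · 6 + 1 = 156 + 1 = 157. For n = 156 = 26 · 6, we can put exactly 26 objects in every box, avoiding 27 in any single one — so 157 is tight.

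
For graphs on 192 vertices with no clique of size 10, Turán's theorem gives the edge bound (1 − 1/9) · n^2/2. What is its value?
Turán density bound = (8/9) · 192^2/2 = 16384

Turán's theorem: ex(n, K_{r+1}) is achieved by the complete r-partite Turán graph T(n, r) with parts as balanced as possible, and is at most (1 − 1/r) · n^2/2. For r = 9, n = 192: the density bound is (8/9) · 36864/2 = 16384. The integer-valued extremum is e(T(192, 9)) = 16383, which is strictly less than the density bound 16384 since 9 ∤ 192 (the parts of T(192, 9) cannot all be equal).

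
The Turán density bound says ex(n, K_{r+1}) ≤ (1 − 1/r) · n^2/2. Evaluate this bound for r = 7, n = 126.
Turán density bound = (6/7) · 126^2/2 = 6804

Turán's theorem: ex(n, K_{r+1}) is achieved by the complete r-partite Turán graph T(n, r) with parts as balanced as possible, and is at most (1 − 1/r) · n^2/2. For r = 7, n = 126: the density bound is (6/7) · 15876/2 = 6804. Since 7 ∣ 126, the Turán graph T(126, 7) has parts of equal size 18, and its edge count e(T(126, 7)) = 6804 attains the density bound exactly.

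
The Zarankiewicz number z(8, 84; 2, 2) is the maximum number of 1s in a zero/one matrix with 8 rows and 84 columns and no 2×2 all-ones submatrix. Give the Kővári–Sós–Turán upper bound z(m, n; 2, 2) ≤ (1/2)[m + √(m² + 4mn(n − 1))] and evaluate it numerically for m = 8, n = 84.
z(8, 84; 2, 2) ≤ (1/2)[8 + √(8² + 4·8·84·83)] = (1/2)[8 + √223168] = 240.2033

Kővári–Sós–Turán: let r_1, ..., r_8 be the row sums and z = Σ r_i the total number of 1s. Each pair of columns can share at most one row with both entries 1 (else a 2×2 all-ones block appears), so Σ_i C(r_i, 2) ≤ C(84, 2) = 3486. By convexity Σ_i C(r_i, 2) ≥ 8·C(z/8, 2) = z(z − 8)/(2·8), giving z² − 8z − 8·84·83 ≤ 0 and hence z ≤ (1/2)[8 + √(64 + 4·55776)] = (1/2)[8 + √223168] ≈ (1/2)(8 + 472.4066) = 240.2033.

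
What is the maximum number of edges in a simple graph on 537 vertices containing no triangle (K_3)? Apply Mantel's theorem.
ex(537, K_3) = ⌊537^2/4⌋ = 72092

Mantel (1907): a triangle-free graph on n vertices has at most ⌊n^2/4⌋ edges, with equality for the complete bipartite graph K_{⌊n/2⌋, ⌈n/2⌉}. For n = 537: ⌊537^2/4⌋ = ⌊288369/4⌋ = 72092. The extremal graph is K_{268, 269}, which has 268·269 = 72092 edges.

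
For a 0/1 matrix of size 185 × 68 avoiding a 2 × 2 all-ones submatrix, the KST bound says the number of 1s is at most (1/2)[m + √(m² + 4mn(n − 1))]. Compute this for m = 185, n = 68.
z(185, 68; 2, 2) ≤ (1/2)[185 + √(185² + 4·185·68·67)] = (1/2)[185 + √3405665] = 1015.2222

Kővári–Sós–Turán: let r_1, ..., r_185 be the row sums and z = Σ r_i the total number of 1s. Each pair of columns can share at most one row with both entries 1 (else a 2×2 all-ones block appears), so Σ_i C(r_i, 2) ≤ C(68, 2) = 2278. By convexity Σ_i C(r_i, 2) ≥ 185·C(z/185, 2) = z(z − 185)/(2·185), giving z² − 185z − 185·68·67 ≤ 0 and hence z ≤ (1/2)[185 + √(34225 + 4·842860)] = (1/2)[185 + √3405665] ≈ (1/2)(185 + 1845.4444) = 1015.2222.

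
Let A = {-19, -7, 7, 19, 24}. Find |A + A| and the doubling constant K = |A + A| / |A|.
K = |A + A| / |A| = 14/5

Enumerate A + A = {a + b : a, b ∈ A}. With |A| = 5, there are |A|^2 = 25 ordered sum pairs; collecting distinct values, A + A = {-38, -26, -14, -12, 0, 5, 12, 14, 17, 26, 31, 38, 43, 48}, so |A + A| = 14. Thus K = 14/5. For comparison, the minimum possible |A + A| over all 5-element sets is 2·5 − 1 = 9 (so min K = 9/5), attained only by arithmetic progressions.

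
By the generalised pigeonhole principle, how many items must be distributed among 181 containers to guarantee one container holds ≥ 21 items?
n = (21 − 1)·181 + 1 = 3621

By the generalised pigeonhole principle, to guarantee some box contains ≥ r objects we need more than (r − 1) · k objects total. Threshold: n = (r − 1) · k + 1. With r = 21 and k = 181: n = 20 · 181 + 1 = 3620 + 1 = 3621. For n = 3620 = 20 · 181, we can put exactly 20 objects in every box, avoiding 21 in any single one — so 3621 is tight.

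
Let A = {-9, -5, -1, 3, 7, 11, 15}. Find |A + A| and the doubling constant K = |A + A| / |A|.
K = |A + A| / |A| = 13/7

Enumerate A + A = {a + b : a, b ∈ A}. With |A| = 7, there are |A|^2 = 49 ordered sum pairs; collecting distinct values, A + A = {-18, -14, -10, -6, -2, 2, 6, 10, 14, 18, 22, 26, 30}, so |A + A| = 13. Thus K = 13/7. Here |A + A| = 2|A| − 1 = 13, the minimum possible — so K = 13/7 is minimal, which holds iff A is an arithmetic progression.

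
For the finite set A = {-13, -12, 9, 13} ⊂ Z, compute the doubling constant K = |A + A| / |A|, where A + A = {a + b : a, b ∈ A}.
K = |A + A| / |A| = 10/4 = 5/2

Enumerate A + A = {a + b : a, b ∈ A}. With |A| = 4, there are |A|^2 = 16 ordered sum pairs; collecting distinct values, A + A = {-26, -25, -24, -4, -3, 0, 1, 18, 22, 26}, so |A + A| = 10. Thus K = 10/4 = 5/2. For comparison, the minimum possible |A + A| over all 4-element sets is 2·4 − 1 = 7 (so min K = 7/4), attained only by arithmetic progressions.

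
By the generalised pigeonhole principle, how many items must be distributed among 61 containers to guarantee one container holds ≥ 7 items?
n = (7 − 1)·61 + 1 = 367

By the generalised pigeonhole principle, to guarantee some box contains ≥ r objects we need more than (r − 1) · k objects total. Threshold: n = (r − 1) · k + 1. With r = 7 and k = 61: n = 6 · 61 + 1 = 366 + 1 = 367. For n = 366 = 6 · 61, we can put exactly 6 objects in every box, avoiding 7 in any single one — so 367 is tight.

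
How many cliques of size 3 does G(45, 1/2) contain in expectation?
E[# K_3] = C(45, 3) · (1/2)^C(3, 2) = 14190 / 2^3 = 7095/4 = 1773.75

For each 3-subset S of vertices (there are C(45, 3) = 14190 such S), let X_S = 1 if S induces a K_3 (all C(3, 2) = 3 edges present). Then P(X_S = 1) = (1/2)^3 = 1/8. By linearity of expectation, E[# K_3] = C(45, 3) · (1/2)^3 = 14190 / 8 = 7095/4 = 1773.75.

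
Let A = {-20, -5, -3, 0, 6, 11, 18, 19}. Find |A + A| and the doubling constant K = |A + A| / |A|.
K = |A + A| / |A| = 35/8

Enumerate A + A = {a + b : a, b ∈ A}. With |A| = 8, there are |A|^2 = 64 ordered sum pairs; collecting distinct values, A + A = {-40, -25, -23, -20, -14, -10, -9, -8, -6, -5, -3, -2, -1, 0, 1, 3, 6, 8, 11, 12, 13, 14, 15, 16, 17, 18, 19, 22, 24, 25, 29, 30, 36, 37, 38}, so |A + A| = 35. Thus K = 35/8. For comparison, the minimum possible |A + A| over all 8-element sets is 2·8 − 1 = 15 (so min K = 15/8), attained only by arithmetic progressions.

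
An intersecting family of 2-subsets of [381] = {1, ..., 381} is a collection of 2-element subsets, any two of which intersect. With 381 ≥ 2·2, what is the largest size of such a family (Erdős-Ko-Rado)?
max |F| = C(380, 1) = 380

Erdős-Ko-Rado (1961): when n ≥ 2k, max |F| = C(n−1, k−1). The bound is attained by the star {A : i ∈ A} for any fixed i ∈ [n]. Here C(381−1, 2−1) = C(380, 1) = 380.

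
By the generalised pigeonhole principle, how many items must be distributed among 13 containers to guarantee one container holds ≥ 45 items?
n = (45 − 1)·13 + 1 = 573

By the generalised pigeonhole principle, to guarantee some box contains ≥ r objects we need more than (r − 1) · k objects total. Threshold: n = (r − 1) · k + 1. With r = 45 and k = 13: n = 44 · 13 + 1 = 572 + 1 = 573. For n = 572 = 44 · 13, we can put exactly 44 objects in every box, avoiding 45 in any single one — so 573 is tight.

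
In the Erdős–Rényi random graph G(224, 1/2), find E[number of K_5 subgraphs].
E[# K_5] = C(224, 5) · (1/2)^C(5, 2) = 4493032544 / 2^10 = 140407267/32 = 4387727.09375

For each 5-subset S of vertices (there are C(224, 5) = 4493032544 such S), let X_S = 1 if S induces a K_5 (all C(5, 2) = 10 edges present). Then P(X_S = 1) = (1/2)^10 = 1/1024. By linearity of expectation, E[# K_5] = C(224, 5) · (1/2)^10 = 4493032544 / 1024 = 140407267/32 = 4387727.09375.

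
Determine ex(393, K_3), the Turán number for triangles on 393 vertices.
ex(393, K_3) = ⌊393^2/4⌋ = 38612

Mantel (1907): a triangle-free graph on n vertices has at most ⌊n^2/4⌋ edges, with equality for the complete bipartite graph K_{⌊n/2⌋, ⌈n/2⌉}. For n = 393: ⌊393^2/4⌋ = ⌊154449/4⌋ = 38612. The extremal graph is K_{196, 197}, which has 196·197 = 38612 edges.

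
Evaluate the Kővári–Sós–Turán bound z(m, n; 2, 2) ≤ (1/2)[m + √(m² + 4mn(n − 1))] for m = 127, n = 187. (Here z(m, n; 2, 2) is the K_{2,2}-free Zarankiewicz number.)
z(127, 187; 2, 2) ≤ (1/2)[127 + √(127² + 4·127·187·186)] = (1/2)[127 + √17685385] = 2166.1998

Kővári–Sós–Turán: let r_1, ..., r_127 be the row sums and z = Σ r_i the total number of 1s. Each pair of columns can share at most one row with both entries 1 (else a 2×2 all-ones block appears), so Σ_i C(r_i, 2) ≤ C(187, 2) = 17391. By convexity Σ_i C(r_i, 2) ≥ 127·C(z/127, 2) = z(z − 127)/(2·127), giving z² − 127z − 127·187·186 ≤ 0 and hence z ≤ (1/2)[127 + √(16129 + 4·4417314)] = (1/2)[127 + √17685385] ≈ (1/2)(127 + 4205.3995) = 2166.1998.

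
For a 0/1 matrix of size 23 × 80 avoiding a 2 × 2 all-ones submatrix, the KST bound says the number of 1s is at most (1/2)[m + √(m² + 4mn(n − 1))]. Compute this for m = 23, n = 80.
z(23, 80; 2, 2) ≤ (1/2)[23 + √(23² + 4·23·80·79)] = (1/2)[23 + √581969] = 392.9345

Kővári–Sós–Turán: let r_1, ..., r_23 be the row sums and z = Σ r_i the total number of 1s. Each pair of columns can share at most one row with both entries 1 (else a 2×2 all-ones block appears), so Σ_i C(r_i, 2) ≤ C(80, 2) = 3160. By convexity Σ_i C(r_i, 2) ≥ 23·C(z/23, 2) = z(z − 23)/(2·23), giving z² − 23z − 23·80·79 ≤ 0 and hence z ≤ (1/2)[23 + √(529 + 4·145360)] = (1/2)[23 + √581969] ≈ (1/2)(23 + 762.8689) = 392.9345.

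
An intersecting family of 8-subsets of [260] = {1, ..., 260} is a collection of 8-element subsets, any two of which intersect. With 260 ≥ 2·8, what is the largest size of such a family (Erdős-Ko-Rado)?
max |F| = C(259, 7) = 14294087638336

The Erdős-Ko-Rado theorem states: for n ≥ 2k, an intersecting family of k-subsets of an n-element set has size at most C(n − 1, k − 1), with equality for 'star' families {A ⊆ [n] : |A| = k, i ∈ A} (fix an element i). For n = 260, k = 8: C(259, 7) = 14294087638336.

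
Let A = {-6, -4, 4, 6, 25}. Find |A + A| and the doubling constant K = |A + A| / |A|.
K = |A + A| / |A| = 14/5

Enumerate A + A = {a + b : a, b ∈ A}. With |A| = 5, there are |A|^2 = 25 ordered sum pairs; collecting distinct values, A + A = {-12, -10, -8, -2, 0, 2, 8, 10, 12, 19, 21, 29, 31, 50}, so |A + A| = 14. Thus K = 14/5. For comparison, the minimum possible |A + A| over all 5-element sets is 2·5 − 1 = 9 (so min K = 9/5), attained only by arithmetic progressions.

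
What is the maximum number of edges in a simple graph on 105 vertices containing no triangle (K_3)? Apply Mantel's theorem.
ex(105, K_3) = ⌊105^2/4⌋ = 2756

Mantel (1907): a triangle-free graph on n vertices has at most ⌊n^2/4⌋ edges, with equality for the complete bipartite graph K_{⌊n/2⌋, ⌈n/2⌉}. For n = 105: ⌊105^2/4⌋ = ⌊11025/4⌋ = 2756. The extremal graph is K_{52, 53}, which has 52·53 = 2756 edges.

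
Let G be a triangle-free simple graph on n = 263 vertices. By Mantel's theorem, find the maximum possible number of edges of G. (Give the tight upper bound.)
ex(263, K_3) = ⌊263^2/4⌋ = 17292

Mantel (1907): a triangle-free graph on n vertices has at most ⌊n^2/4⌋ edges, with equality for the complete bipartite graph K_{⌊n/2⌋, ⌈n/2⌉}. For n = 263: ⌊263^2/4⌋ = ⌊69169/4⌋ = 17292. The extremal graph is K_{131, 132}, which has 131·132 = 17292 edges.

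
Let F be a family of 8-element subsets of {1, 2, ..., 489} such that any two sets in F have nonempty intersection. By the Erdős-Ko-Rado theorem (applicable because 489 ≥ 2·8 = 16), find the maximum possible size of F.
max |F| = C(488, 7) = 1252379024663976

Erdős-Ko-Rado (1961): when n ≥ 2k, max |F| = C(n−1, k−1). The bound is attained by the star {A : i ∈ A} for any fixed i ∈ [n]. Here C(489−1, 8−1) = C(488, 7) = 1252379024663976.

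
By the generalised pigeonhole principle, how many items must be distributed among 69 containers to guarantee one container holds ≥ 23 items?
n = (23 − 1)·69 + 1 = 1519

By the generalised pigeonhole principle, to guarantee some box contains ≥ r objects we need more than (r − 1) · k objects total. Threshold: n = (r − 1) · k + 1. With r = 23 and k = 69: n = 22 · 69 + 1 = 1518 + 1 = 1519. For n = 1518 = 22 · 69, we can put exactly 22 objects in every box, avoiding 23 in any single one — so 1519 is tight.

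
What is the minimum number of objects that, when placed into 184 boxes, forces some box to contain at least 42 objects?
n = (42 − 1)·184 + 1 = 7545

By the generalised pigeonhole principle, to guarantee some box contains ≥ r objects we need more than (r − 1) · k objects total. Threshold: n = (r − 1) · k + 1. With r = 42 and k = 184: n = 41 · 184 + 1 = 7544 + 1 = 7545. For n = 7544 = 41 · 184, we can put exactly 41 objects in every box, avoiding 42 in any single one — so 7545 is tight.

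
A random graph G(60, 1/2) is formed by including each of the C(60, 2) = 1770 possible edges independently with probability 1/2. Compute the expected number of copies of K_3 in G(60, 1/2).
E[# K_3] = C(60, 3) · (1/2)^C(3, 2) = 34220 / 2^3 = 8555/2 = 4277.5

For each 3-subset S of vertices (there are C(60, 3) = 34220 such S), let X_S = 1 if S induces a K_3 (all C(3, 2) = 3 edges present). Then P(X_S = 1) = (1/2)^3 = 1/8. By linearity of expectation, E[# K_3] = C(60, 3) · (1/2)^3 = 34220 / 8 = 8555/2 = 4277.5.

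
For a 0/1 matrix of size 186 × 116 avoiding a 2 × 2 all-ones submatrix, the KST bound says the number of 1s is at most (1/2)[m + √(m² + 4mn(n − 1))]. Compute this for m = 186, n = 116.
z(186, 116; 2, 2) ≤ (1/2)[186 + √(186² + 4·186·116·115)] = (1/2)[186 + √9959556] = 1670.9382

Kővári–Sós–Turán: let r_1, ..., r_186 be the row sums and z = Σ r_i the total number of 1s. Each pair of columns can share at most one row with both entries 1 (else a 2×2 all-ones block appears), so Σ_i C(r_i, 2) ≤ C(116, 2) = 6670. By convexity Σ_i C(r_i, 2) ≥ 186·C(z/186, 2) = z(z − 186)/(2·186), giving z² − 186z − 186·116·115 ≤ 0 and hence z ≤ (1/2)[186 + √(34596 + 4·2481240)] = (1/2)[186 + √9959556] ≈ (1/2)(186 + 3155.8764) = 1670.9382.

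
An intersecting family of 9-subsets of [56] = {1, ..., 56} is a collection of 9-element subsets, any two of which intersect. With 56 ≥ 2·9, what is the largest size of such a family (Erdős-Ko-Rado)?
max |F| = C(55, 8) = 1217566350

The Erdős-Ko-Rado theorem states: for n ≥ 2k, an intersecting family of k-subsets of an n-element set has size at most C(n − 1, k − 1), with equality for 'star' families {A ⊆ [n] : |A| = k, i ∈ A} (fix an element i). For n = 56, k = 9: C(55, 8) = 1217566350.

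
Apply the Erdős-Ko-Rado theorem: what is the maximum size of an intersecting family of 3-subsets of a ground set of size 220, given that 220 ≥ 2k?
max |F| = C(219, 2) = 23871

Erdős-Ko-Rado (1961): when n ≥ 2k, max |F| = C(n−1, k−1). The bound is attained by the star {A : i ∈ A} for any fixed i ∈ [n]. Here C(220−1, 3−1) = C(219, 2) = 23871.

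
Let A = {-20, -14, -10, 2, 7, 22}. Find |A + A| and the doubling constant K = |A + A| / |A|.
K = |A + A| / |A| = 21/6 = 7/2

Enumerate A + A = {a + b : a, b ∈ A}. With |A| = 6, there are |A|^2 = 36 ordered sum pairs; collecting distinct values, A + A = {-40, -34, -30, -28, -24, -20, -18, -13, -12, -8, -7, -3, 2, 4, 8, 9, 12, 14, 24, 29, 44}, so |A + A| = 21. Thus K = 21/6 = 7/2. For comparison, the minimum possible |A + A| over all 6-element sets is 2·6 − 1 = 11 (so min K = 11/6), attained only by arithmetic progressions.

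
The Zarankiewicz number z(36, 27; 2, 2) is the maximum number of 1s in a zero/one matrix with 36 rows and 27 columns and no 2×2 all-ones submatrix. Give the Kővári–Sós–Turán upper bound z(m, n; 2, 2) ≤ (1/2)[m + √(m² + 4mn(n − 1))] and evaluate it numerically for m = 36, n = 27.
z(36, 27; 2, 2) ≤ (1/2)[36 + √(36² + 4·36·27·26)] = (1/2)[36 + √102384] = 177.9875

Kővári–Sós–Turán: let r_1, ..., r_36 be the row sums and z = Σ r_i the total number of 1s. Each pair of columns can share at most one row with both entries 1 (else a 2×2 all-ones block appears), so Σ_i C(r_i, 2) ≤ C(27, 2) = 351. By convexity Σ_i C(r_i, 2) ≥ 36·C(z/36, 2) = z(z − 36)/(2·36), giving z² − 36z − 36·27·26 ≤ 0 and hence z ≤ (1/2)[36 + √(1296 + 4·25272)] = (1/2)[36 + √102384] ≈ (1/2)(36 + 319.975) = 177.9875.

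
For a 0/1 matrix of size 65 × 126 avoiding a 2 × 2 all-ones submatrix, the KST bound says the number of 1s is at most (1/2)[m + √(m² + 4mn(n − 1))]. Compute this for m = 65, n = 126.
z(65, 126; 2, 2) ≤ (1/2)[65 + √(65² + 4·65·126·125)] = (1/2)[65 + √4099225] = 1044.8271

Kővári–Sós–Turán: let r_1, ..., r_65 be the row sums and z = Σ r_i the total number of 1s. Each pair of columns can share at most one row with both entries 1 (else a 2×2 all-ones block appears), so Σ_i C(r_i, 2) ≤ C(126, 2) = 7875. By convexity Σ_i C(r_i, 2) ≥ 65·C(z/65, 2) = z(z − 65)/(2·65), giving z² − 65z − 65·126·125 ≤ 0 and hence z ≤ (1/2)[65 + √(4225 + 4·1023750)] = (1/2)[65 + √4099225] ≈ (1/2)(65 + 2024.6543) = 1044.8271.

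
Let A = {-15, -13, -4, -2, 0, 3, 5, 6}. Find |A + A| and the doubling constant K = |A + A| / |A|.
K = |A + A| / |A| = 28/8 = 7/2

Enumerate A + A = {a + b : a, b ∈ A}. With |A| = 8, there are |A|^2 = 64 ordered sum pairs; collecting distinct values, A + A = {-30, -28, -26, -19, -17, -15, -13, -12, -10, -9, -8, -7, -6, -4, -2, -1, 0, 1, 2, 3, 4, 5, 6, 8, 9, 10, 11, 12}, so |A + A| = 28. Thus K = 28/8 = 7/2. For comparison, the minimum possible |A + A| over all 8-element sets is 2·8 − 1 = 15 (so min K = 15/8), attained only by arithmetic progressions.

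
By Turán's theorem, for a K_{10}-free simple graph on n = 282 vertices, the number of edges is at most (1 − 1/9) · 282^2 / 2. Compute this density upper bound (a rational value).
Turán density bound = (8/9) · 282^2/2 = 35344

Turán's theorem: ex(n, K_{r+1}) is achieved by the complete r-partite Turán graph T(n, r) with parts as balanced as possible, and is at most (1 − 1/r) · n^2/2. For r = 9, n = 282: the density bound is (8/9) · 79524/2 = 35344. The integer-valued extremum is e(T(282, 9)) = 35343, which is strictly less than the density bound 35344 since 9 ∤ 282 (the parts of T(282, 9) cannot all be equal).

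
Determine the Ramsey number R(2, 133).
R(2, 133) = 133

R(2, k) = k for all k ≥ 2: in a 2-colouring of K_k, either some edge is red (a red K_2) or all edges are blue (a blue K_k). And K_{132} coloured all-blue has no blue K_133, so R(2, 133) > 132. Hence R(2, 133) = 133.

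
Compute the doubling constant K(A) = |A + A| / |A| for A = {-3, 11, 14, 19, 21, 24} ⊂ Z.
K = |A + A| / |A| = 19/6

Enumerate A + A = {a + b : a, b ∈ A}. With |A| = 6, there are |A|^2 = 36 ordered sum pairs; collecting distinct values, A + A = {-6, 8, 11, 16, 18, 21, 22, 25, 28, 30, 32, 33, 35, 38, 40, 42, 43, 45, 48}, so |A + A| = 19. Thus K = 19/6. For comparison, the minimum possible |A + A| over all 6-element sets is 2·6 − 1 = 11 (so min K = 11/6), attained only by arithmetic progressions.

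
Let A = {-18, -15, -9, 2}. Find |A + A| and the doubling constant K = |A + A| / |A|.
K = |A + A| / |A| = 10/4 = 5/2

Enumerate A + A = {a + b : a, b ∈ A}. With |A| = 4, there are |A|^2 = 16 ordered sum pairs; collecting distinct values, A + A = {-36, -33, -30, -27, -24, -18, -16, -13, -7, 4}, so |A + A| = 10. Thus K = 10/4 = 5/2. For comparison, the minimum possible |A + A| over all 4-element sets is 2·4 − 1 = 7 (so min K = 7/4), attained only by arithmetic progressions.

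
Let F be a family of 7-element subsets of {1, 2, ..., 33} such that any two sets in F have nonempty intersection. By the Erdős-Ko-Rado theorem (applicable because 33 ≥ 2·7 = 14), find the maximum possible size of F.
max |F| = C(32, 6) = 906192

The Erdős-Ko-Rado theorem states: for n ≥ 2k, an intersecting family of k-subsets of an n-element set has size at most C(n − 1, k − 1), with equality for 'star' families {A ⊆ [n] : |A| = k, i ∈ A} (fix an element i). For n = 33, k = 7: C(32, 6) = 906192.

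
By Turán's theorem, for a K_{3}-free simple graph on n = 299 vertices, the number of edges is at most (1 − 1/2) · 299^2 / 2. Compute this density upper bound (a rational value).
Turán density bound = (1/2) · 299^2/2 = 89401/4 ≈ 22350.25

Turán's theorem: ex(n, K_{r+1}) is achieved by the complete r-partite Turán graph T(n, r) with parts as balanced as possible, and is at most (1 − 1/r) · n^2/2. For r = 2, n = 299: the density bound is (1/2) · 89401/2 = 89401/4 ≈ 22350.25. The integer-valued extremum is e(T(299, 2)) = 22350, which is strictly less than the density bound 89401/4 since 2 ∤ 299 (the parts of T(299, 2) cannot all be equal).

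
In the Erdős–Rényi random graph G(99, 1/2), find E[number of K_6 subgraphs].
E[# K_6] = C(99, 6) · (1/2)^C(6, 2) = 1120529256 / 2^15 = 140066157/4096 ≈ 34195.839111

For each 6-subset S of vertices (there are C(99, 6) = 1120529256 such S), let X_S = 1 if S induces a K_6 (all C(6, 2) = 15 edges present). Then P(X_S = 1) = (1/2)^15 = 1/32768. By linearity of expectation, E[# K_6] = C(99, 6) · (1/2)^15 = 1120529256 / 32768 = 140066157/4096 ≈ 34195.839111.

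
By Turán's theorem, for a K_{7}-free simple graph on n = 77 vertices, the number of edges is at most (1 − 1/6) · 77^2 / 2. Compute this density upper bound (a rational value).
Turán density bound = (5/6) · 77^2/2 = 29645/12 ≈ 2470.4167

Turán's theorem: ex(n, K_{r+1}) is achieved by the complete r-partite Turán graph T(n, r) with parts as balanced as possible, and is at most (1 − 1/r) · n^2/2. For r = 6, n = 77: the density bound is (5/6) · 5929/2 = 29645/12 ≈ 2470.4167. The integer-valued extremum is e(T(77, 6)) = 2470, which is strictly less than the density bound 29645/12 since 6 ∤ 77 (the parts of T(77, 6) cannot all be equal).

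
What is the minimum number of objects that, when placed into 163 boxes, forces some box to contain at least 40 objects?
n = (40 − 1)·163 + 1 = 6358

By the generalised pigeonhole principle, to guarantee some box contains ≥ r objects we need more than (r − 1) · k objects total. Threshold: n = (r − 1) · k + 1. With r = 40 and k = 163: n = 39 · 163 + 1 = 6357 + 1 = 6358. For n = 6357 = 39 · 163, we can put exactly 39 objects in every box, avoiding 40 in any single one — so 6358 is tight.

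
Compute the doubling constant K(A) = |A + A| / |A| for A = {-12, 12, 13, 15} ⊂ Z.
K = |A + A| / |A| = 10/4 = 5/2

Enumerate A + A = {a + b : a, b ∈ A}. With |A| = 4, there are |A|^2 = 16 ordered sum pairs; collecting distinct values, A + A = {-24, 0, 1, 3, 24, 25, 26, 27, 28, 30}, so |A + A| = 10. Thus K = 10/4 = 5/2. For comparison, the minimum possible |A + A| over all 4-element sets is 2·4 − 1 = 7 (so min K = 7/4), attained only by arithmetic progressions.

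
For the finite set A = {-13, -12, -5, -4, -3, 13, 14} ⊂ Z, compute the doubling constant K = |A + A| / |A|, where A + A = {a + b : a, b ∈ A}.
K = |A + A| / |A| = 22/7

Enumerate A + A = {a + b : a, b ∈ A}. With |A| = 7, there are |A|^2 = 49 ordered sum pairs; collecting distinct values, A + A = {-26, -25, -24, -18, -17, -16, -15, -10, -9, -8, -7, -6, 0, 1, 2, 8, 9, 10, 11, 26, 27, 28}, so |A + A| = 22. Thus K = 22/7. For comparison, the minimum possible |A + A| over all 7-element sets is 2·7 − 1 = 13 (so min K = 13/7), attained only by arithmetic progressions.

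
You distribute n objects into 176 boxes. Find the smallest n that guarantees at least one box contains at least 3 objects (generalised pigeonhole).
n = (3 − 1)·176 + 1 = 353

By the generalised pigeonhole principle, to guarantee some box contains ≥ r objects we need more than (r − 1) · k objects total. Threshold: n = (r − 1) · k + 1. With r = 3 and k = 176: n = 2 · 176 + 1 = 352 + 1 = 353. For n = 352 = 2 · 176, we can put exactly 2 objects in every box, avoiding 3 in any single one — so 353 is tight.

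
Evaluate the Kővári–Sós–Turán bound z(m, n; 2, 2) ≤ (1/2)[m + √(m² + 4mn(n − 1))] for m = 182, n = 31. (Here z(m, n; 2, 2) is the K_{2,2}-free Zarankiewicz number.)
z(182, 31; 2, 2) ≤ (1/2)[182 + √(182² + 4·182·31·30)] = (1/2)[182 + √710164] = 512.3561

Kővári–Sós–Turán: let r_1, ..., r_182 be the row sums and z = Σ r_i the total number of 1s. Each pair of columns can share at most one row with both entries 1 (else a 2×2 all-ones block appears), so Σ_i C(r_i, 2) ≤ C(31, 2) = 465. By convexity Σ_i C(r_i, 2) ≥ 182·C(z/182, 2) = z(z − 182)/(2·182), giving z² − 182z − 182·31·30 ≤ 0 and hence z ≤ (1/2)[182 + √(33124 + 4·169260)] = (1/2)[182 + √710164] ≈ (1/2)(182 + 842.7123) = 512.3561.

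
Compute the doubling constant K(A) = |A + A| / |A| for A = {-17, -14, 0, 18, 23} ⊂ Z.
K = |A + A| / |A| = 15/5 = 3

Enumerate A + A = {a + b : a, b ∈ A}. With |A| = 5, there are |A|^2 = 25 ordered sum pairs; collecting distinct values, A + A = {-34, -31, -28, -17, -14, 0, 1, 4, 6, 9, 18, 23, 36, 41, 46}, so |A + A| = 15. Thus K = 15/5 = 3. For comparison, the minimum possible |A + A| over all 5-element sets is 2·5 − 1 = 9 (so min K = 9/5), attained only by arithmetic progressions.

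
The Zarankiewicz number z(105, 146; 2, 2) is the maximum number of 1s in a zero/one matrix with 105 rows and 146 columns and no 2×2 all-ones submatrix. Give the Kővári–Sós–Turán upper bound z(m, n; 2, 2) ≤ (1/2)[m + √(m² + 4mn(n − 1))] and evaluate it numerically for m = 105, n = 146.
z(105, 146; 2, 2) ≤ (1/2)[105 + √(105² + 4·105·146·145)] = (1/2)[105 + √8902425] = 1544.3466

Kővári–Sós–Turán: let r_1, ..., r_105 be the row sums and z = Σ r_i the total number of 1s. Each pair of columns can share at most one row with both entries 1 (else a 2×2 all-ones block appears), so Σ_i C(r_i, 2) ≤ C(146, 2) = 10585. By convexity Σ_i C(r_i, 2) ≥ 105·C(z/105, 2) = z(z − 105)/(2·105), giving z² − 105z − 105·146·145 ≤ 0 and hence z ≤ (1/2)[105 + √(11025 + 4·2222850)] = (1/2)[105 + √8902425] ≈ (1/2)(105 + 2983.6932) = 1544.3466.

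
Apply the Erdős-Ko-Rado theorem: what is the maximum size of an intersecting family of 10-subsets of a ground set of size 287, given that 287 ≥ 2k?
max |F| = C(286, 9) = 31068128630998030

Erdős-Ko-Rado (1961): when n ≥ 2k, max |F| = C(n−1, k−1). The bound is attained by the star {A : i ∈ A} for any fixed i ∈ [n]. Here C(287−1, 10−1) = C(286, 9) = 31068128630998030.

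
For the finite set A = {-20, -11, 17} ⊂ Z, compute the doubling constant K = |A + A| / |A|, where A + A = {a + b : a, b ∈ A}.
K = |A + A| / |A| = 6/3 = 2

Enumerate A + A = {a + b : a, b ∈ A}. With |A| = 3, there are |A|^2 = 9 ordered sum pairs; collecting distinct values, A + A = {-40, -31, -22, -3, 6, 34}, so |A + A| = 6. Thus K = 6/3 = 2. For comparison, the minimum possible |A + A| over all 3-element sets is 2·3 − 1 = 5 (so min K = 5/3), attained only by arithmetic progressions.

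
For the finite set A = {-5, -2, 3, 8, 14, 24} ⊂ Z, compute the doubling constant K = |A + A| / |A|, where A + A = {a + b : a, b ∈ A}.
K = |A + A| / |A| = 19/6

Enumerate A + A = {a + b : a, b ∈ A}. With |A| = 6, there are |A|^2 = 36 ordered sum pairs; collecting distinct values, A + A = {-10, -7, -4, -2, 1, 3, 6, 9, 11, 12, 16, 17, 19, 22, 27, 28, 32, 38, 48}, so |A + A| = 19. Thus K = 19/6. For comparison, the minimum possible |A + A| over all 6-element sets is 2·6 − 1 = 11 (so min K = 11/6), attained only by arithmetic progressions.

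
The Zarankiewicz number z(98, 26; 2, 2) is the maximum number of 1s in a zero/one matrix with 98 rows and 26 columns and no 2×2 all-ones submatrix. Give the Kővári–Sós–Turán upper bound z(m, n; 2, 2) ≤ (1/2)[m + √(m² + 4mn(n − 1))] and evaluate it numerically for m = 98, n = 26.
z(98, 26; 2, 2) ≤ (1/2)[98 + √(98² + 4·98·26·25)] = (1/2)[98 + √264404] = 306.1011

Kővári–Sós–Turán: let r_1, ..., r_98 be the row sums and z = Σ r_i the total number of 1s. Each pair of columns can share at most one row with both entries 1 (else a 2×2 all-ones block appears), so Σ_i C(r_i, 2) ≤ C(26, 2) = 325. By convexity Σ_i C(r_i, 2) ≥ 98·C(z/98, 2) = z(z − 98)/(2·98), giving z² − 98z − 98·26·25 ≤ 0 and hence z ≤ (1/2)[98 + √(9604 + 4·63700)] = (1/2)[98 + √264404] ≈ (1/2)(98 + 514.2023) = 306.1011.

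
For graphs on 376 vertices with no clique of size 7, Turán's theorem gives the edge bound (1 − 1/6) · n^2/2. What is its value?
Turán density bound = (5/6) · 376^2/2 = 176720/3 ≈ 58906.6667

Turán's theorem: ex(n, K_{r+1}) is achieved by the complete r-partite Turán graph T(n, r) with parts as balanced as possible, and is at most (1 − 1/r) · n^2/2. For r = 6, n = 376: the density bound is (5/6) · 141376/2 = 176720/3 ≈ 58906.6667. The integer-valued extremum is e(T(376, 6)) = 58906, which is strictly less than the density bound 176720/3 since 6 ∤ 376 (the parts of T(376, 6) cannot all be equal).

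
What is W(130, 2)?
W(130, 2) = 130 + 1 = 131

A 2-term AP is any pair of integers, so a monochromatic 2-AP exists iff some colour is used at least twice. With 130 colours, the colouring i ↦ i on {1, ..., 130} uses each colour once, avoiding any monochromatic pair, so W(130, 2) > 130. For {1, ..., 131}, pigeonhole forces two integers of the same colour, which form a monochromatic 2-AP. Hence W(130, 2) = 131.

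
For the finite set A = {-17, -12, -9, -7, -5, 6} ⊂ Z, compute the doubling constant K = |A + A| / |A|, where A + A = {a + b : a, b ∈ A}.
K = |A + A| / |A| = 19/6

Enumerate A + A = {a + b : a, b ∈ A}. With |A| = 6, there are |A|^2 = 36 ordered sum pairs; collecting distinct values, A + A = {-34, -29, -26, -24, -22, -21, -19, -18, -17, -16, -14, -12, -11, -10, -6, -3, -1, 1, 12}, so |A + A| = 19. Thus K = 19/6. For comparison, the minimum possible |A + A| over all 6-element sets is 2·6 − 1 = 11 (so min K = 11/6), attained only by arithmetic progressions.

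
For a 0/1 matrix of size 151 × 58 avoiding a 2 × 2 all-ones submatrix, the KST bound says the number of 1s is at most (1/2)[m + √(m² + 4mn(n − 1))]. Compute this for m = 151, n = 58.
z(151, 58; 2, 2) ≤ (1/2)[151 + √(151² + 4·151·58·57)] = (1/2)[151 + √2019625] = 786.0676

Kővári–Sós–Turán: let r_1, ..., r_151 be the row sums and z = Σ r_i the total number of 1s. Each pair of columns can share at most one row with both entries 1 (else a 2×2 all-ones block appears), so Σ_i C(r_i, 2) ≤ C(58, 2) = 1653. By convexity Σ_i C(r_i, 2) ≥ 151·C(z/151, 2) = z(z − 151)/(2·151), giving z² − 151z − 151·58·57 ≤ 0 and hence z ≤ (1/2)[151 + √(22801 + 4·499206)] = (1/2)[151 + √2019625] ≈ (1/2)(151 + 1421.1351) = 786.0676.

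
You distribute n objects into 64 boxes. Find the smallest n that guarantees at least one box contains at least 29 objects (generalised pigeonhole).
n = (29 − 1)·64 + 1 = 1793

By the generalised pigeonhole principle, to guarantee some box contains ≥ r objects we need more than (r − 1) · k objects total. Threshold: n = (r − 1) · k + 1. With r = 29 and k = 64: n = 28 · 64 + 1 = 1792 + 1 = 1793. For n = 1792 = 28 · 64, we can put exactly 28 objects in every box, avoiding 29 in any single one — so 1793 is tight.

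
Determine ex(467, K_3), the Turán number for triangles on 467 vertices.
ex(467, K_3) = ⌊467^2/4⌋ = 54522

Mantel (1907): a triangle-free graph on n vertices has at most ⌊n^2/4⌋ edges, with equality for the complete bipartite graph K_{⌊n/2⌋, ⌈n/2⌉}. For n = 467: ⌊467^2/4⌋ = ⌊218089/4⌋ = 54522. The extremal graph is K_{233, 234}, which has 233·234 = 54522 edges.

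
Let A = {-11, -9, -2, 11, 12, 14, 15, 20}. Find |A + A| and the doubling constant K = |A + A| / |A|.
K = |A + A| / |A| = 33/8

Enumerate A + A = {a + b : a, b ∈ A}. With |A| = 8, there are |A|^2 = 64 ordered sum pairs; collecting distinct values, A + A = {-22, -20, -18, -13, -11, -4, 0, 1, 2, 3, 4, 5, 6, 9, 10, 11, 12, 13, 18, 22, 23, 24, 25, 26, 27, 28, 29, 30, 31, 32, 34, 35, 40}, so |A + A| = 33. Thus K = 33/8. For comparison, the minimum possible |A + A| over all 8-element sets is 2·8 − 1 = 15 (so min K = 15/8), attained only by arithmetic progressions.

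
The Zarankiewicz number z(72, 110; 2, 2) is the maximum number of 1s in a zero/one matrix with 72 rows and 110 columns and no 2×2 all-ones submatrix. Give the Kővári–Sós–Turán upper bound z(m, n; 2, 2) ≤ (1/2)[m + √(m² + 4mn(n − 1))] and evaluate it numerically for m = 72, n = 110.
z(72, 110; 2, 2) ≤ (1/2)[72 + √(72² + 4·72·110·109)] = (1/2)[72 + √3458304] = 965.8258

Kővári–Sós–Turán: let r_1, ..., r_72 be the row sums and z = Σ r_i the total number of 1s. Each pair of columns can share at most one row with both entries 1 (else a 2×2 all-ones block appears), so Σ_i C(r_i, 2) ≤ C(110, 2) = 5995. By convexity Σ_i C(r_i, 2) ≥ 72·C(z/72, 2) = z(z − 72)/(2·72), giving z² − 72z − 72·110·109 ≤ 0 and hence z ≤ (1/2)[72 + √(5184 + 4·863280)] = (1/2)[72 + √3458304] ≈ (1/2)(72 + 1859.6516) = 965.8258.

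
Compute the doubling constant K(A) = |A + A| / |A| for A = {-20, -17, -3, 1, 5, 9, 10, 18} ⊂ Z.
K = |A + A| / |A| = 30/8 = 15/4

Enumerate A + A = {a + b : a, b ∈ A}. With |A| = 8, there are |A|^2 = 64 ordered sum pairs; collecting distinct values, A + A = {-40, -37, -34, -23, -20, -19, -16, -15, -12, -11, -10, -8, -7, -6, -2, 1, 2, 6, 7, 10, 11, 14, 15, 18, 19, 20, 23, 27, 28, 36}, so |A + A| = 30. Thus K = 30/8 = 15/4. For comparison, the minimum possible |A + A| over all 8-element sets is 2·8 − 1 = 15 (so min K = 15/8), attained only by arithmetic progressions.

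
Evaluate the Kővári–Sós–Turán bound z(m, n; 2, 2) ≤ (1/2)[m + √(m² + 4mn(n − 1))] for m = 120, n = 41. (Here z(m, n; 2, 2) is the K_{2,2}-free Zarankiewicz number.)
z(120, 41; 2, 2) ≤ (1/2)[120 + √(120² + 4·120·41·40)] = (1/2)[120 + √801600] = 507.6606

Kővári–Sós–Turán: let r_1, ..., r_120 be the row sums and z = Σ r_i the total number of 1s. Each pair of columns can share at most one row with both entries 1 (else a 2×2 all-ones block appears), so Σ_i C(r_i, 2) ≤ C(41, 2) = 820. By convexity Σ_i C(r_i, 2) ≥ 120·C(z/120, 2) = z(z − 120)/(2·120), giving z² − 120z − 120·41·40 ≤ 0 and hence z ≤ (1/2)[120 + √(14400 + 4·196800)] = (1/2)[120 + √801600] ≈ (1/2)(120 + 895.3212) = 507.6606.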